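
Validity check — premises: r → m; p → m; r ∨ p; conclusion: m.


This matches the form of proof by cases: the conclusion follows in every model of the premises.

Valid.


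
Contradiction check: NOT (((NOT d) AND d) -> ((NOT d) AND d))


Truth table over {d}:
d | φ
-----
F | F
T | F
Every row is false.

Yes, it is a contradiction.


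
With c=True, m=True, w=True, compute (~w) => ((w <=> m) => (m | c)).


Substitute c=True, m=True, w=True:
~w = False
w <=> m = True <=> True = True
m | c = True | True = True
(w <=> m) => (m | c) = True => True = True
(~w) => ((w <=> m) => (m | c)) = False => True = True

True


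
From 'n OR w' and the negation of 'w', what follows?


Disjunctive syllogism: from (P ∨ Q) and ¬P, infer Q.
One disjunct, 'w', is ruled out; the other must hold.

n


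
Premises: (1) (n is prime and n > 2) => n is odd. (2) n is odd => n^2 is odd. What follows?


Hypothetical syllogism: from (P → Q) and (Q → R), infer (P → R).
Chain the two implications through the shared middle term 'n is odd'.

(n is prime and n > 2) => n^2 is odd


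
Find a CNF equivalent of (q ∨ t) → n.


Step 1: Rewrite as ¬(q ∨ t) ∨ n = (¬q ∧ ¬t) ∨ n.
Step 2: Distribute ∨ over ∧.

((¬q) ∨ n) ∧ ((¬t) ∨ n)


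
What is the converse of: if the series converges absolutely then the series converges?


The converse of (P → Q) is (Q → P). It is not in general equivalent to the original.
Here P = 'the series converges absolutely' and Q = 'the series converges'.

If the series converges, then the series converges absolutely.


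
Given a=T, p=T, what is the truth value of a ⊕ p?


Exclusive or is true when exactly one operand is true.
Substitute: a=T, p=T.
T ⊕ T evaluates to F.

F


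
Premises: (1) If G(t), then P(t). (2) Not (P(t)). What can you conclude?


Modus tollens: from (P → Q) and ¬Q, infer ¬P.
Q = 'P(t)' is denied; since P → Q, P must also fail.

Not (G(t)).


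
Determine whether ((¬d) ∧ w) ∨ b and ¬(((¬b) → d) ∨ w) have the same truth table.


Compare truth tables:
b | d | w | φ | ψ
-----------------
F | F | F | F | T
T | F | F | T | F
F | T | F | F | F
T | T | F | T | F
F | F | T | T | F
T | F | T | T | F
F | T | T | F | F
T | T | T | T | F
They differ at row 1 (b=F, d=F, w=F): φ=F but ψ=T.

No, they are not logically equivalent.


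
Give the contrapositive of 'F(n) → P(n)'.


The contrapositive of (P → Q) is (¬Q → ¬P); it is logically equivalent to the original.
Here P = 'F(n)' and Q = 'P(n)'.

If not (P(n)), then not (F(n)).


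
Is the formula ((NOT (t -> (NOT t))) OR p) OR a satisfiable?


Search for a satisfying assignment over {a, p, t}.
Try a=T, p=F, t=F: the formula evaluates to T.
A satisfying assignment exists.

Satisfiable.


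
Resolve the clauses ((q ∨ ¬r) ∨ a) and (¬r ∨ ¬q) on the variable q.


The clauses contain complementary literals q and ¬q.
Resolution eliminates this pair and disjoins the remaining literals (merging duplicates).

(¬r ∨ a)


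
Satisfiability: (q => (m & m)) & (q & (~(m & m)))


Check all 4 assignments over {m, q}:
m | q | φ
---------
False | False | False
True | False | False
False | True | False
True | True | False
No assignment makes the formula true.

Unsatisfiable.


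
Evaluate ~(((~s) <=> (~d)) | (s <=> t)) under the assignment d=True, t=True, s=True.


Substitute d=True, t=True, s=True:
~s = False
~d = False
(~s) <=> (~d) = False <=> False = True
s <=> t = True <=> True = True
((~s) <=> (~d)) | (s <=> t) = True | True = True
~(((~s) <=> (~d)) | (s <=> t)) = False

False


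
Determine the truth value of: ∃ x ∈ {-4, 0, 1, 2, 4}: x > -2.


Evaluate the predicate on each element: -4:F, 0:T, 1:T, 2:T, 4:T.
Witness x = 0 satisfies the predicate.

T


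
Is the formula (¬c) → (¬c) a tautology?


Build the truth table over {c}:
c | φ
-----
F | T
T | T
Every row evaluates to true.

Yes, it is a tautology.


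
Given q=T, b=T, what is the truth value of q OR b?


Disjunction is false only when both operands are false.
Substitute: q=T, b=T.
T OR T evaluates to T.

T


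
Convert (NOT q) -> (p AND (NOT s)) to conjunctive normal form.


Step 1: Rewrite (¬q) → (p ∧ (¬s)) as ¬(¬q) ∨ (p ∧ (¬s)).
Step 2: Distribute ∨ over ∧.
Step 3: Eliminate any double negations (¬¬X = X).

(q OR p) AND (q OR (NOT s))


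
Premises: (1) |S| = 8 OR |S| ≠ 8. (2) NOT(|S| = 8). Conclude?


Disjunctive syllogism: from (P ∨ Q) and ¬P, infer Q.
One disjunct, '|S| = 8', is ruled out; the other must hold.

|S| ≠ 8


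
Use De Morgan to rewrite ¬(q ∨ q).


De Morgan: the negation of a disjunction is the conjunction of the negations.
Distribute ¬ across ∨, flipping it to ∧, and negate each literal.

(¬q) ∧ (¬q)


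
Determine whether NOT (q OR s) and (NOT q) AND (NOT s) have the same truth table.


Compare truth tables:
q | s | φ | ψ
-------------
F | F | T | T
T | F | F | F
F | T | F | F
T | T | F | F
The columns φ and ψ agree on every row.

Yes, they are logically equivalent.


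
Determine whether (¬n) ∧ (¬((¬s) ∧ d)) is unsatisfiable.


Truth table over {d, n, s}:
d | n | s | φ
-------------
F | F | F | T
T | F | F | F
F | T | F | F
T | T | F | F
F | F | T | T
T | F | T | T
F | T | T | F
T | T | T | F
Satisfying assignment at row 1: d=F, n=F, s=F gives T.

No, it is not a contradiction.


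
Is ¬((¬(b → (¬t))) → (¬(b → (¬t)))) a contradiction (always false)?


Truth table over {b, t}:
b | t | φ
---------
F | F | F
T | F | F
F | T | F
T | T | F
Every row is false.

Yes, it is a contradiction.


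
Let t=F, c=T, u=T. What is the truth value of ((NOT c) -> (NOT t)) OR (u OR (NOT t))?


Substitute t=F, c=T, u=T:
NOT c = F
NOT t = T
(NOT c) -> (NOT t) = F -> T = T
NOT t = T
u OR (NOT t) = T OR T = T
((NOT c) -> (NOT t)) OR (u OR (NOT t)) = T OR T = T

T


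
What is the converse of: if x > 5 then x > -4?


The converse of (P → Q) is (Q → P). It is not in general equivalent to the original.
Here P = 'x > 5' and Q = 'x > -4'.

If x > -4, then x > 5.


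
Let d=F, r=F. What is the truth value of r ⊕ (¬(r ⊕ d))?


Substitute d=F, r=F:
r ⊕ d = F ⊕ F = F
¬(r ⊕ d) = T
r ⊕ (¬(r ⊕ d)) = F ⊕ T = T

T


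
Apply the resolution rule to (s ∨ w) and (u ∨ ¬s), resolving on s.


The clauses contain complementary literals s and ¬s.
Resolution eliminates this pair and disjoins the remaining literals (merging duplicates).

(w ∨ u)


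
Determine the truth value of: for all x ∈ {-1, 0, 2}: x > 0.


Evaluate the predicate on each element: -1:F, 0:F, 2:T.
Counterexample x = -1 fails the predicate.

F


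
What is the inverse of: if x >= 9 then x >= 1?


The inverse of (P → Q) is (¬P → ¬Q). It is equivalent to the converse, not to the original.
Here P = 'x >= 9' and Q = 'x >= 1'.

If not (x >= 9), then not (x >= 1).


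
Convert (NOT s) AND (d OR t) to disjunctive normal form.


Step 1: Distribute ∧ over ∨: (¬s) ∧ (d ∨ t) = ((¬s) ∧ d) ∨ ((¬s) ∧ t).

((NOT s) AND d) OR ((NOT s) AND t)


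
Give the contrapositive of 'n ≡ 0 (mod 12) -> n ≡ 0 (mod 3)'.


The contrapositive of (P → Q) is (¬Q → ¬P); it is logically equivalent to the original.
Here P = 'n ≡ 0 (mod 12)' and Q = 'n ≡ 0 (mod 3)'.

If not (n ≡ 0 (mod 3)), then not (n ≡ 0 (mod 12)).


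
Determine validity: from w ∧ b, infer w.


This matches the form of conjunction elimination: the conclusion follows in every model of the premises.

Valid.


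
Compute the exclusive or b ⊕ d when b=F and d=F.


Exclusive or is true when exactly one operand is true.
Substitute: b=F, d=F.
F ⊕ F evaluates to F.

F


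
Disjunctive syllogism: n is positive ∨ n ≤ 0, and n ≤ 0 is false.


Disjunctive syllogism: from (P ∨ Q) and ¬P, infer Q.
One disjunct, 'n ≤ 0', is ruled out; the other must hold.

n is positive


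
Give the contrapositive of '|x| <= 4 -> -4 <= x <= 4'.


The contrapositive of (P → Q) is (¬Q → ¬P); it is logically equivalent to the original.
Here P = '|x| <= 4' and Q = '-4 <= x <= 4'.

If not (-4 <= x <= 4), then not (|x| <= 4).


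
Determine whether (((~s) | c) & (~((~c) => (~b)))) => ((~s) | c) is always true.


Build the truth table over {b, c, s}:
b | c | s | φ
-------------
False | False | False | True
True | False | False | True
False | True | False | True
True | True | False | True
False | False | True | True
True | False | True | True
False | True | True | True
True | True | True | True
Every row evaluates to true.

Yes, it is a tautology.


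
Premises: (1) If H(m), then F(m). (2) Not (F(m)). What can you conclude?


Modus tollens: from (P → Q) and ¬Q, infer ¬P.
Q = 'F(m)' is denied; since P → Q, P must also fail.

Not (H(m)).


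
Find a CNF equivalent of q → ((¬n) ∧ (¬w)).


Step 1: Rewrite q → ((¬n) ∧ (¬w)) as ¬q ∨ ((¬n) ∧ (¬w)).
Step 2: Distribute ∨ over ∧.

((¬q) ∨ (¬n)) ∧ ((¬q) ∨ (¬w))


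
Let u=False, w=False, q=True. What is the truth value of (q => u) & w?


Substitute u=False, w=False, q=True:
q => u = True => False = False
(q => u) & w = False & False = False

False


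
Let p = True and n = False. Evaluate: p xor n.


Exclusive or is true when exactly one operand is true.
Substitute: p=True, n=False.
True xor False evaluates to True.

True


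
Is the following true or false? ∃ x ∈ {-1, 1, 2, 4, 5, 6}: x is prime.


Evaluate the predicate on each element: -1:F, 1:F, 2:T, 4:F, 5:T, 6:F.
Witness x = 2 satisfies the predicate.

T


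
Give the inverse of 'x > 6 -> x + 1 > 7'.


The inverse of (P → Q) is (¬P → ¬Q). It is equivalent to the converse, not to the original.
Here P = 'x > 6' and Q = 'x + 1 > 7'.

If not (x > 6), then not (x + 1 > 7).


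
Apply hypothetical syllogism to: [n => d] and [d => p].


Hypothetical syllogism: from (P → Q) and (Q → R), infer (P → R).
Chain the two implications through the shared middle term 'd'.

n => p


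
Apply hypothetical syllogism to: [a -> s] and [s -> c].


Hypothetical syllogism: from (P → Q) and (Q → R), infer (P → R).
Chain the two implications through the shared middle term 's'.

a -> c


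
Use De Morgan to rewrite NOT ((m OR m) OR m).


De Morgan: the negation of a disjunction is the conjunction of the negations.
Distribute NOT across OR, flipping it to AND, and negate each literal.

((NOT m) AND (NOT m)) AND (NOT m)


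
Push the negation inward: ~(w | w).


De Morgan: the negation of a disjunction is the conjunction of the negations.
Distribute ~ across |, flipping it to &, and negate each literal.

(~w) & (~w)


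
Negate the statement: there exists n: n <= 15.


¬(for all x: φ) = there exists x: ¬φ, and ¬(there exists x: φ) = for all x: ¬φ.
Apply to the existential statement.

for all n: NOT(n <= 15)


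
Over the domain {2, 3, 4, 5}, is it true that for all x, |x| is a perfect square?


Evaluate the predicate on each element: 2:F, 3:F, 4:T, 5:F.
Counterexample x = 2 fails the predicate.

F


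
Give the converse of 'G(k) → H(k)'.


The converse of (P → Q) is (Q → P). It is not in general equivalent to the original.
Here P = 'G(k)' and Q = 'H(k)'.

If H(k), then G(k).


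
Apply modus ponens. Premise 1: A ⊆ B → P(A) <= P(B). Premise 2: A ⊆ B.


Modus ponens: from (P → Q) and P, infer Q.
P = 'A ⊆ B' is asserted, and P → Q holds, so Q follows.

P(A) <= P(B).


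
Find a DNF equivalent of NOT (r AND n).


Step 1: Apply De Morgan: ¬(r ∧ n) = ¬r ∨ ¬n.

(NOT r) OR (NOT n)


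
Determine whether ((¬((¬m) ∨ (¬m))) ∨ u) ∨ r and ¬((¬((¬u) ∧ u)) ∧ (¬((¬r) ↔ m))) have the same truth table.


Compare truth tables:
m | r | u | φ | ψ
-----------------
F | F | F | F | F
T | F | F | T | T
F | T | F | T | T
T | T | F | T | F
F | F | T | T | F
T | F | T | T | T
F | T | T | T | T
T | T | T | T | F
They differ at row 4 (m=T, r=T, u=F): φ=T but ψ=F.

No, they are not logically equivalent.


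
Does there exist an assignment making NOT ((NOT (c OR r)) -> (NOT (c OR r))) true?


Check all 4 assignments over {c, r}:
c | r | φ
---------
F | F | F
T | F | F
F | T | F
T | T | F
No assignment makes the formula true.

Unsatisfiable.


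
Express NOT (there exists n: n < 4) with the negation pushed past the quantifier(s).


¬(for all x: φ) = there exists x: ¬φ, and ¬(there exists x: φ) = for all x: ¬φ.
Apply to the existential statement.

for all n: NOT(n < 4)


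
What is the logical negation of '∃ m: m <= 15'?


¬(∀ x: φ) = ∃ x: ¬φ, and ¬(∃ x: φ) = ∀ x: ¬φ.
Apply to the existential statement.

∀ m: ¬(m <= 15)


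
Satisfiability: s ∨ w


Search for a satisfying assignment over {s, w}.
Try s=T, w=F: the formula evaluates to T.
A satisfying assignment exists.

Satisfiable.


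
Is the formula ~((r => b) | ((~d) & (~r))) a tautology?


Build the truth table over {b, d, r}:
b | d | r | φ
-------------
False | False | False | False
True | False | False | False
False | True | False | False
True | True | False | False
False | False | True | True
True | False | True | False
False | True | True | True
True | True | True | False
Counterexample at row 1: with b=False, d=False, r=False, the formula is False.

No, it is not a tautology.


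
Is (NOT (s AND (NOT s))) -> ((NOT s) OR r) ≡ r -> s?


Compare truth tables:
r | s | φ | ψ
-------------
F | F | T | T
T | F | T | F
F | T | F | T
T | T | T | T
They differ at row 2 (r=T, s=F): φ=T but ψ=F.

No, they are not logically equivalent.


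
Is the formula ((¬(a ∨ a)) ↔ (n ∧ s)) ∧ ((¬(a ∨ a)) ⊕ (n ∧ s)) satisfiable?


Check all 8 assignments over {a, n, s}:
a | n | s | φ
-------------
F | F | F | F
T | F | F | F
F | T | F | F
T | T | F | F
F | F | T | F
T | F | T | F
F | T | T | F
T | T | T | F
No assignment makes the formula true.

Unsatisfiable.


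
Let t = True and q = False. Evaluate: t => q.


Implication is false only when antecedent is true and consequent is false.
Substitute: t=True, q=False.
True => False evaluates to False.

False


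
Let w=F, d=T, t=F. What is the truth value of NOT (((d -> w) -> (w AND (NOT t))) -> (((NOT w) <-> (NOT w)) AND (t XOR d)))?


Substitute w=F, d=T, t=F:
… (earlier sub-steps elided)
NOT t = T
w AND (NOT t) = F AND T = F
(d -> w) -> (w AND (NOT t)) = F -> F = T
NOT w = T
NOT w = T
(NOT w) <-> (NOT w) = T <-> T = T
t XOR d = F XOR T = T
((NOT w) <-> (NOT w)) AND (t XOR d) = T AND T = T
((d -> w) -> (w AND (NOT t))) -> (((NOT w) <-> (NOT w)) AND (t XOR d)) = T -> T = T
NOT (((d -> w) -> (w AND (NOT t))) -> (((NOT w) <-> (NOT w)) AND (t XOR d))) = F

F


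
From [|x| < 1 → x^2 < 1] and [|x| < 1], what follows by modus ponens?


Modus ponens: from (P → Q) and P, infer Q.
P = '|x| < 1' is asserted, and P → Q holds, so Q follows.

x^2 < 1.


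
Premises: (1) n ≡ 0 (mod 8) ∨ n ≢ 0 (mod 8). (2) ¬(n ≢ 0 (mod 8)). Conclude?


Disjunctive syllogism: from (P ∨ Q) and ¬P, infer Q.
One disjunct, 'n ≢ 0 (mod 8)', is ruled out; the other must hold.

n ≡ 0 (mod 8)


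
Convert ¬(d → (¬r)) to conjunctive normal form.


Step 1: Rewrite d → (¬r) as ¬d ∨ (¬r).
Step 2: Negate: ¬(¬d ∨ (¬r)) = d ∧ ¬(¬r) (De Morgan + double negation).
Step 3: Eliminate any double negations (¬¬X = X).

d ∧ r


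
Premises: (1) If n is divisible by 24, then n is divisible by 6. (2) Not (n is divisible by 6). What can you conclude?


Modus tollens: from (P → Q) and ¬Q, infer ¬P.
Q = 'n is divisible by 6' is denied; since P → Q, P must also fail.

Not (n is divisible by 24).


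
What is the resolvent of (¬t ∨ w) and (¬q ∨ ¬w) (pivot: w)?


The clauses contain complementary literals w and ¬w.
Resolution eliminates this pair and disjoins the remaining literals (merging duplicates).

(¬t ∨ ¬q)


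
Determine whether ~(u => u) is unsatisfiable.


Truth table over {u}:
u | φ
-----
False | False
True | False
Every row is false.

Yes, it is a contradiction.


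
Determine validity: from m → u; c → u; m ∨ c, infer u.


This matches the form of proof by cases: the conclusion follows in every model of the premises.

Valid.


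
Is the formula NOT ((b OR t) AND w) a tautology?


Build the truth table over {b, t, w}:
b | t | w | φ
-------------
F | F | F | T
T | F | F | T
F | T | F | T
T | T | F | T
F | F | T | T
T | F | T | F
F | T | T | F
T | T | T | F
Counterexample at row 6: with b=T, t=F, w=T, the formula is F.

No, it is not a tautology.


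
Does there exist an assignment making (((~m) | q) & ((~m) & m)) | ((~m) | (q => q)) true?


Search for a satisfying assignment over {m, q}.
Try m=False, q=False: the formula evaluates to True.
A satisfying assignment exists.

Satisfiable.


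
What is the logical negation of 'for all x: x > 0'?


¬(for all x: φ) = there exists x: ¬φ, and ¬(there exists x: φ) = for all x: ¬φ.
Apply to the universal statement.

there exists x: NOT(x > 0)


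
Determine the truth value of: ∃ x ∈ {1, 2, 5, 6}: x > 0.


Evaluate the predicate on each element: 1:T, 2:T, 5:T, 6:T.
Witness x = 1 satisfies the predicate.

T


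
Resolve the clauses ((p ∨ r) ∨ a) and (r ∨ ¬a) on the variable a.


The clauses contain complementary literals a and ¬a.
Resolution eliminates this pair and disjoins the remaining literals (merging duplicates).

(r ∨ p)


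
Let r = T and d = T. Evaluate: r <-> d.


Biconditional is true when both operands have the same truth value.
Substitute: r=T, d=T.
T <-> T evaluates to T.

T


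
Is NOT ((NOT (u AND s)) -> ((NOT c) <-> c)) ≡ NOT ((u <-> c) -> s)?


Compare truth tables:
c | s | u | φ | ψ
-----------------
F | F | F | T | T
T | F | F | T | F
F | T | F | T | F
T | T | F | T | F
F | F | T | T | F
T | F | T | T | T
F | T | T | F | F
T | T | T | F | F
They differ at row 2 (c=T, s=F, u=F): φ=T but ψ=F.

No, they are not logically equivalent.


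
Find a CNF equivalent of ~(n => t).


Step 1: Rewrite n → t as ¬n ∨ t.
Step 2: Negate: ¬(¬n ∨ t) = n ∧ ¬t (De Morgan + double negation).

n & (~t)


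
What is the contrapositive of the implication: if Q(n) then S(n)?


The contrapositive of (P → Q) is (¬Q → ¬P); it is logically equivalent to the original.
Here P = 'Q(n)' and Q = 'S(n)'.

If not (S(n)), then not (Q(n)).


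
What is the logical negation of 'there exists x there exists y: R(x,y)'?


Negation flips each quantifier (∀↔∃) and negates the inner predicate.
¬(there exists x there exists y: φ) = for all x for all y: ¬φ.

for all x for all y: NOT(R(x,y))


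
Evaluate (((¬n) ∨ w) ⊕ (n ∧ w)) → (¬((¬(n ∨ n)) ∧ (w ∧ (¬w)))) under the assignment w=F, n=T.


Substitute w=F, n=T:
… (earlier sub-steps elided)
(¬n) ∨ w = F ∨ F = F
n ∧ w = T ∧ F = F
((¬n) ∨ w) ⊕ (n ∧ w) = F ⊕ F = F
n ∨ n = T ∨ T = T
¬(n ∨ n) = F
¬w = T
w ∧ (¬w) = F ∧ T = F
(¬(n ∨ n)) ∧ (w ∧ (¬w)) = F ∧ F = F
¬((¬(n ∨ n)) ∧ (w ∧ (¬w))) = T
(((¬n) ∨ w) ⊕ (n ∧ w)) → (¬((¬(n ∨ n)) ∧ (w ∧ (¬w)))) = F → T = T

T


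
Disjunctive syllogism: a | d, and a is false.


Disjunctive syllogism: from (P ∨ Q) and ¬P, infer Q.
One disjunct, 'a', is ruled out; the other must hold.

d


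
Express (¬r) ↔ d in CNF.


Step 1: Rewrite (¬r) ↔ d as ((¬r) → d) ∧ (d → (¬r)).
Step 2: Rewrite each implication as a disjunction.
Step 3: Eliminate any double negations (¬¬X = X).

(r ∨ d) ∧ ((¬d) ∨ (¬r))


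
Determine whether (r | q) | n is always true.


Build the truth table over {n, q, r}:
n | q | r | φ
-------------
False | False | False | False
True | False | False | True
False | True | False | True
True | True | False | True
False | False | True | True
True | False | True | True
False | True | True | True
True | True | True | True
Counterexample at row 1: with n=False, q=False, r=False, the formula is False.

No, it is not a tautology.


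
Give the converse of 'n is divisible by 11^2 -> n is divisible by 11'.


The converse of (P → Q) is (Q → P). It is not in general equivalent to the original.
Here P = 'n is divisible by 11^2' and Q = 'n is divisible by 11'.

If n is divisible by 11, then n is divisible by 11^2.


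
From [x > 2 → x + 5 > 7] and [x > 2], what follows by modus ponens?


Modus ponens: from (P → Q) and P, infer Q.
P = 'x > 2' is asserted, and P → Q holds, so Q follows.

x + 5 > 7.


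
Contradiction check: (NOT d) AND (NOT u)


Truth table over {d, u}:
d | u | φ
---------
F | F | T
T | F | F
F | T | F
T | T | F
Satisfying assignment at row 1: d=F, u=F gives T.

No, it is not a contradiction.


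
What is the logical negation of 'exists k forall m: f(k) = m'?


Negation flips each quantifier (∀↔∃) and negates the inner predicate.
¬(exists k forall m: φ) = forall k exists m: ¬φ.

forall k exists m: ~(f(k) = m)


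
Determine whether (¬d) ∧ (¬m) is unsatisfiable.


Truth table over {d, m}:
d | m | φ
---------
F | F | T
T | F | F
F | T | F
T | T | F
Satisfying assignment at row 1: d=F, m=F gives T.

No, it is not a contradiction.


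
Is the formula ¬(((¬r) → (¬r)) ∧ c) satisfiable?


Search for a satisfying assignment over {c, r}.
Try c=F, r=F: the formula evaluates to T.
A satisfying assignment exists.

Satisfiable.


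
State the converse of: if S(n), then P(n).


The converse of (P → Q) is (Q → P). It is not in general equivalent to the original.
Here P = 'S(n)' and Q = 'P(n)'.

If P(n), then S(n).


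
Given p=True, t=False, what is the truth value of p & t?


Conjunction is true only when both operands are true.
Substitute: p=True, t=False.
True & False evaluates to False.

False


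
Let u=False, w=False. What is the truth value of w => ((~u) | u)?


Substitute u=False, w=False:
~u = True
(~u) | u = True | False = True
w => ((~u) | u) = False => True = True

True


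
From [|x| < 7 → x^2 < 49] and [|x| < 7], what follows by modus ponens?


Modus ponens: from (P → Q) and P, infer Q.
P = '|x| < 7' is asserted, and P → Q holds, so Q follows.

x^2 < 49.


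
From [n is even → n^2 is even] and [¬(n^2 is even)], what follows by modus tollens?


Modus tollens: from (P → Q) and ¬Q, infer ¬P.
Q = 'n^2 is even' is denied; since P → Q, P must also fail.

Not (n is even).


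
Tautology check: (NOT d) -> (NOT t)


Build the truth table over {d, t}:
d | t | φ
---------
F | F | T
T | F | T
F | T | F
T | T | T
Counterexample at row 3: with d=F, t=T, the formula is F.

No, it is not a tautology.


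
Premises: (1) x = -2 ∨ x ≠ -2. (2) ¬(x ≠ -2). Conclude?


Disjunctive syllogism: from (P ∨ Q) and ¬P, infer Q.
One disjunct, 'x ≠ -2', is ruled out; the other must hold.

x = -2


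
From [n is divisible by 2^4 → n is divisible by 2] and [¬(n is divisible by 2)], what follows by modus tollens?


Modus tollens: from (P → Q) and ¬Q, infer ¬P.
Q = 'n is divisible by 2' is denied; since P → Q, P must also fail.

Not (n is divisible by 2^4).


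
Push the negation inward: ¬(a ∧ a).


De Morgan: the negation of a conjunction is the disjunction of the negations.
Distribute ¬ across ∧, flipping it to ∨, and negate each literal.

(¬a) ∨ (¬a)


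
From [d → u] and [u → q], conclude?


Hypothetical syllogism: from (P → Q) and (Q → R), infer (P → R).
Chain the two implications through the shared middle term 'u'.

d → q


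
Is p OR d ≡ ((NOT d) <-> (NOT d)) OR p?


Compare truth tables:
d | p | φ | ψ
-------------
F | F | F | T
T | F | T | T
F | T | T | T
T | T | T | T
They differ at row 1 (d=F, p=F): φ=F but ψ=T.

No, they are not logically equivalent.


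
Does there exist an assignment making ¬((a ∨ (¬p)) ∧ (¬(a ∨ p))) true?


Search for a satisfying assignment over {a, p}.
Try a=T, p=F: the formula evaluates to T.
A satisfying assignment exists.

Satisfiable.


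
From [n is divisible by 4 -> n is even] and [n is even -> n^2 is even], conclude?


Hypothetical syllogism: from (P → Q) and (Q → R), infer (P → R).
Chain the two implications through the shared middle term 'n is even'.

n is divisible by 4 -> n^2 is even


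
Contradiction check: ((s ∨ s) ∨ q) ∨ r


Truth table over {q, r, s}:
q | r | s | φ
-------------
F | F | F | F
T | F | F | T
F | T | F | T
T | T | F | T
F | F | T | T
T | F | T | T
F | T | T | T
T | T | T | T
Satisfying assignment at row 2: q=T, r=F, s=F gives T.

No, it is not a contradiction.


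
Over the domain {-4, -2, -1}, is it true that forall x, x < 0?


Evaluate the predicate on each element: -4:True, -2:True, -1:True.
Every element satisfies the predicate.

True


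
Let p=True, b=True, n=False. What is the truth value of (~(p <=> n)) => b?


Substitute p=True, b=True, n=False:
p <=> n = True <=> False = False
~(p <=> n) = True
(~(p <=> n)) => b = True => True = True

True


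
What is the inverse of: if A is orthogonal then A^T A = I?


The inverse of (P → Q) is (¬P → ¬Q). It is equivalent to the converse, not to the original.
Here P = 'A is orthogonal' and Q = 'A^T A = I'.

If not (A is orthogonal), then not (A^T A = I).


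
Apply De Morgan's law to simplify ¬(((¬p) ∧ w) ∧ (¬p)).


De Morgan: the negation of a conjunction is the disjunction of the negations.
Distribute ¬ across ∧, flipping it to ∨, and negate each literal.

(p ∨ (¬w)) ∨ p


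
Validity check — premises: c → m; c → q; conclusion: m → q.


This is (no valid rule). There exist truth assignments where the premises are all true but the conclusion is false.

Invalid.


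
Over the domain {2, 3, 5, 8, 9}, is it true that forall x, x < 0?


Evaluate the predicate on each element: 2:False, 3:False, 5:False, 8:False, 9:False.
Counterexample x = 2 fails the predicate.

False


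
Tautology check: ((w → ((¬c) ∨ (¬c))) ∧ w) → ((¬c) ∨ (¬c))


Build the truth table over {c, w}:
c | w | φ
---------
F | F | T
T | F | T
F | T | T
T | T | T
Every row evaluates to true.

Yes, it is a tautology.


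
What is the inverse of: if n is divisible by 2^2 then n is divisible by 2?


The inverse of (P → Q) is (¬P → ¬Q). It is equivalent to the converse, not to the original.
Here P = 'n is divisible by 2^2' and Q = 'n is divisible by 2'.

If not (n is divisible by 2^2), then not (n is divisible by 2).


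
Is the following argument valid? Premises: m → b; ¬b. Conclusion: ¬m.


This matches the form of modus tollens: the conclusion follows in every model of the premises.

Valid.


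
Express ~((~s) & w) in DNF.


Step 1: Apply De Morgan: ¬((¬s) ∧ w) = ¬(¬s) ∨ ¬w.
Step 2: Eliminate any double negations (¬¬X = X).

s | (~w)


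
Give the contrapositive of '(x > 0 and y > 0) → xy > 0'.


The contrapositive of (P → Q) is (¬Q → ¬P); it is logically equivalent to the original.
Here P = '(x > 0 and y > 0)' and Q = 'xy > 0'.

If not (xy > 0), then not ((x > 0 and y > 0)).


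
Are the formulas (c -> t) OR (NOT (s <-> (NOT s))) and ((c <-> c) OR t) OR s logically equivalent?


Compare truth tables:
c | s | t | φ | ψ
-----------------
F | F | F | T | T
T | F | F | T | T
F | T | F | T | T
T | T | F | T | T
F | F | T | T | T
T | F | T | T | T
F | T | T | T | T
T | T | T | T | T
The columns φ and ψ agree on every row.

Yes, they are logically equivalent.


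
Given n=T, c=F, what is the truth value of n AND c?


Conjunction is true only when both operands are true.
Substitute: n=T, c=F.
T AND F evaluates to F.

F


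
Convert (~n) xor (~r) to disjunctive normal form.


Step 1: (¬n) ⊕ (¬r) is true exactly when they disagree: ((¬n) ∧ ¬(¬r)) ∨ (¬(¬n) ∧ (¬r)).
Step 2: Eliminate any double negations (¬¬X = X).

((~n) & r) | (n & (~r))


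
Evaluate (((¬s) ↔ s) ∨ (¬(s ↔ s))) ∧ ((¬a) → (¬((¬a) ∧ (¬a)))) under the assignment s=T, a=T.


Substitute s=T, a=T:
… (earlier sub-steps elided)
s ↔ s = T ↔ T = T
¬(s ↔ s) = F
((¬s) ↔ s) ∨ (¬(s ↔ s)) = F ∨ F = F
¬a = F
¬a = F
¬a = F
(¬a) ∧ (¬a) = F ∧ F = F
¬((¬a) ∧ (¬a)) = T
(¬a) → (¬((¬a) ∧ (¬a))) = F → T = T
(((¬s) ↔ s) ∨ (¬(s ↔ s))) ∧ ((¬a) → (¬((¬a) ∧ (¬a)))) = F ∧ T = F

F


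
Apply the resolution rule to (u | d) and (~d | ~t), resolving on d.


The clauses contain complementary literals d and ~d.
Resolution eliminates this pair and disjoins the remaining literals (merging duplicates).

(u | ~t)


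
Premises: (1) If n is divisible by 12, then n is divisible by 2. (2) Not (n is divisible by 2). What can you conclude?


Modus tollens: from (P → Q) and ¬Q, infer ¬P.
Q = 'n is divisible by 2' is denied; since P → Q, P must also fail.

Not (n is divisible by 12).


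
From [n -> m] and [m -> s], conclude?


Hypothetical syllogism: from (P → Q) and (Q → R), infer (P → R).
Chain the two implications through the shared middle term 'm'.

n -> s


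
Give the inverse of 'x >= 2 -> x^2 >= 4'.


The inverse of (P → Q) is (¬P → ¬Q). It is equivalent to the converse, not to the original.
Here P = 'x >= 2' and Q = 'x^2 >= 4'.

If not (x >= 2), then not (x^2 >= 4).


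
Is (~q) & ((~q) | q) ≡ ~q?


Compare truth tables:
q | φ | ψ
---------
False | True | True
True | False | False
The columns φ and ψ agree on every row.

Yes, they are logically equivalent.


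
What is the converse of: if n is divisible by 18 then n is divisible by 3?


The converse of (P → Q) is (Q → P). It is not in general equivalent to the original.
Here P = 'n is divisible by 18' and Q = 'n is divisible by 3'.

If n is divisible by 3, then n is divisible by 18.


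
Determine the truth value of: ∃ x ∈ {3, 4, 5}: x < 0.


Evaluate the predicate on each element: 3:F, 4:F, 5:F.
No element satisfies the predicate.

F


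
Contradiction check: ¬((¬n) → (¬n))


Truth table over {n}:
n | φ
-----
F | F
T | F
Every row is false.

Yes, it is a contradiction.


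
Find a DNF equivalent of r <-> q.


Step 1: r ↔ q is true exactly when both agree: (r ∧ q) ∨ (¬r ∧ ¬q).

(r AND q) OR ((NOT r) AND (NOT q))


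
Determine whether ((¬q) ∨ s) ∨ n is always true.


Build the truth table over {n, q, s}:
n | q | s | φ
-------------
F | F | F | T
T | F | F | T
F | T | F | F
T | T | F | T
F | F | T | T
T | F | T | T
F | T | T | T
T | T | T | T
Counterexample at row 3: with n=F, q=T, s=F, the formula is F.

No, it is not a tautology.


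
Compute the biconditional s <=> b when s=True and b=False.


Biconditional is true when both operands have the same truth value.
Substitute: s=True, b=False.
True <=> False evaluates to False.

False


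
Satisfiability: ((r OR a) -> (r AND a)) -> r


Search for a satisfying assignment over {a, r}.
Try a=T, r=F: the formula evaluates to T.
A satisfying assignment exists.

Satisfiable.


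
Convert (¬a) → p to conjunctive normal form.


Step 1: Rewrite (¬a) → p as ¬(¬a) ∨ p.
Step 2: Eliminate any double negations (¬¬X = X).

a ∨ p


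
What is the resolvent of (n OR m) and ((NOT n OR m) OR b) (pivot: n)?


The clauses contain complementary literals n and NOTn.
Resolution eliminates this pair and disjoins the remaining literals (merging duplicates).

(m OR b)


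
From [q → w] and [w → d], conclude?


Hypothetical syllogism: from (P → Q) and (Q → R), infer (P → R).
Chain the two implications through the shared middle term 'w'.

q → d


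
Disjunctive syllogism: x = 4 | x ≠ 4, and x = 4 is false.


Disjunctive syllogism: from (P ∨ Q) and ¬P, infer Q.
One disjunct, 'x = 4', is ruled out; the other must hold.

x ≠ 4


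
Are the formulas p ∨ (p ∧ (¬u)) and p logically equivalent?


Compare truth tables:
p | u | φ | ψ
-------------
F | F | F | F
T | F | T | T
F | T | F | F
T | T | T | T
The columns φ and ψ agree on every row.

Yes, they are logically equivalent.


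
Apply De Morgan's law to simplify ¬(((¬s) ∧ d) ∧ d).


De Morgan: the negation of a conjunction is the disjunction of the negations.
Distribute ¬ across ∧, flipping it to ∨, and negate each literal.

(s ∨ (¬d)) ∨ (¬d)


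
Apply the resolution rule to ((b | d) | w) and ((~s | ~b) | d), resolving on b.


The clauses contain complementary literals b and ~b.
Resolution eliminates this pair and disjoins the remaining literals (merging duplicates).

((w | d) | ~s)


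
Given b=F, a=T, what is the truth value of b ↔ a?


Biconditional is true when both operands have the same truth value.
Substitute: b=F, a=T.
F ↔ T evaluates to F.

F


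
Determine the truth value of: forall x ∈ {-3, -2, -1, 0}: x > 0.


Evaluate the predicate on each element: -3:False, -2:False, -1:False, 0:False.
Counterexample x = -3 fails the predicate.

False


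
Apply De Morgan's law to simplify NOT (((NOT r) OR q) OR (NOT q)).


De Morgan: the negation of a disjunction is the conjunction of the negations.
Distribute NOT across OR, flipping it to AND, and negate each literal.

(r AND (NOT q)) AND q


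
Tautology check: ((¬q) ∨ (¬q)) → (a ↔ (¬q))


Build the truth table over {a, q}:
a | q | φ
---------
F | F | F
T | F | T
F | T | T
T | T | T
Counterexample at row 1: with a=F, q=F, the formula is F.

No, it is not a tautology.


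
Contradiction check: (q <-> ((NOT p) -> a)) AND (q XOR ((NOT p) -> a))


Truth table over {a, p, q}:
a | p | q | φ
-------------
F | F | F | F
T | F | F | F
F | T | F | F
T | T | F | F
F | F | T | F
T | F | T | F
F | T | T | F
T | T | T | F
Every row is false.

Yes, it is a contradiction.


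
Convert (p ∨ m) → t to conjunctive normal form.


Step 1: Rewrite as ¬(p ∨ m) ∨ t = (¬p ∧ ¬m) ∨ t.
Step 2: Distribute ∨ over ∧.

((¬p) ∨ t) ∧ ((¬m) ∨ t)


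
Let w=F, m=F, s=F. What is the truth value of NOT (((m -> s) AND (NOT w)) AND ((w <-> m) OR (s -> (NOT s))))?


Substitute w=F, m=F, s=F:
m -> s = F -> F = T
NOT w = T
(m -> s) AND (NOT w) = T AND T = T
w <-> m = F <-> F = T
NOT s = T
s -> (NOT s) = F -> T = T
(w <-> m) OR (s -> (NOT s)) = T OR T = T
((m -> s) AND (NOT w)) AND ((w <-> m) OR (s -> (NOT s))) = T AND T = T
NOT (((m -> s) AND (NOT w)) AND ((w <-> m) OR (s -> (NOT s)))) = F

F


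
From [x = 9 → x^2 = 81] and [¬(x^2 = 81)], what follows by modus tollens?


Modus tollens: from (P → Q) and ¬Q, infer ¬P.
Q = 'x^2 = 81' is denied; since P → Q, P must also fail.

Not (x = 9).


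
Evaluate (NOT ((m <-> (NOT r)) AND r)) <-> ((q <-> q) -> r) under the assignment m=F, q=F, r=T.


Substitute m=F, q=F, r=T:
NOT r = F
m <-> (NOT r) = F <-> F = T
(m <-> (NOT r)) AND r = T AND T = T
NOT ((m <-> (NOT r)) AND r) = F
q <-> q = F <-> F = T
(q <-> q) -> r = T -> T = T
(NOT ((m <-> (NOT r)) AND r)) <-> ((q <-> q) -> r) = F <-> T = F

F


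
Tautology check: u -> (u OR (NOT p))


Build the truth table over {p, u}:
p | u | φ
---------
F | F | T
T | F | T
F | T | T
T | T | T
Every row evaluates to true.

Yes, it is a tautology.


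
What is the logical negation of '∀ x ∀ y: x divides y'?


Negation flips each quantifier (∀↔∃) and negates the inner predicate.
¬(∀ x ∀ y: φ) = ∃ x ∃ y: ¬φ.

∃ x ∃ y: ¬(x divides y)


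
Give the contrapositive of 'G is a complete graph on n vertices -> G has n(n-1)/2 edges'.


The contrapositive of (P → Q) is (¬Q → ¬P); it is logically equivalent to the original.
Here P = 'G is a complete graph on n vertices' and Q = 'G has n(n-1)/2 edges'.

If not (G has n(n-1)/2 edges), then not (G is a complete graph on n vertices).


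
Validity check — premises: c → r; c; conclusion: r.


This matches the form of modus ponens: the conclusion follows in every model of the premises.

Valid.


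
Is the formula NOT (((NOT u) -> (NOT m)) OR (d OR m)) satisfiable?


Check all 8 assignments over {d, m, u}:
d | m | u | φ
-------------
F | F | F | F
T | F | F | F
F | T | F | F
T | T | F | F
F | F | T | F
T | F | T | F
F | T | T | F
T | T | T | F
No assignment makes the formula true.

Unsatisfiable.


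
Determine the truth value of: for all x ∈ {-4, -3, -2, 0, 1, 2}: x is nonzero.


Evaluate the predicate on each element: -4:T, -3:T, -2:T, 0:F, 1:T, 2:T.
Counterexample x = 0 fails the predicate.

F


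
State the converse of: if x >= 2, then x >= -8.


The converse of (P → Q) is (Q → P). It is not in general equivalent to the original.
Here P = 'x >= 2' and Q = 'x >= -8'.

If x >= -8, then x >= 2.


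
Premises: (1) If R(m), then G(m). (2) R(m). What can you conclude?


Modus ponens: from (P → Q) and P, infer Q.
P = 'R(m)' is asserted, and P → Q holds, so Q follows.

G(m).


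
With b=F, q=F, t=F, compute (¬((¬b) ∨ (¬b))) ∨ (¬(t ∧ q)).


Substitute b=F, q=F, t=F:
¬b = T
¬b = T
(¬b) ∨ (¬b) = T ∨ T = T
¬((¬b) ∨ (¬b)) = F
t ∧ q = F ∧ F = F
¬(t ∧ q) = T
(¬((¬b) ∨ (¬b))) ∨ (¬(t ∧ q)) = F ∨ T = T

T


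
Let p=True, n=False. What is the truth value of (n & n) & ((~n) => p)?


Substitute p=True, n=False:
n & n = False & False = False
~n = True
(~n) => p = True => True = True
(n & n) & ((~n) => p) = False & True = False

False


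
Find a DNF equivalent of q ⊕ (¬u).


Step 1: q ⊕ (¬u) is true exactly when they disagree: (q ∧ ¬(¬u)) ∨ (¬q ∧ (¬u)).
Step 2: Eliminate any double negations (¬¬X = X).

(q ∧ u) ∨ ((¬q) ∧ (¬u))


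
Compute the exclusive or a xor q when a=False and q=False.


Exclusive or is true when exactly one operand is true.
Substitute: a=False, q=False.
False xor False evaluates to False.

False


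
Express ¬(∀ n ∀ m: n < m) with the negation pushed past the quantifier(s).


Negation flips each quantifier (∀↔∃) and negates the inner predicate.
¬(∀ n ∀ m: φ) = ∃ n ∃ m: ¬φ.

∃ n ∃ m: ¬(n < m)


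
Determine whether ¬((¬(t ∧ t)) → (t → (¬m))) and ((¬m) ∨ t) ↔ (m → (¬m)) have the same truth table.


Compare truth tables:
m | t | φ | ψ
-------------
F | F | F | T
T | F | F | T
F | T | F | T
T | T | F | F
They differ at row 1 (m=F, t=F): φ=F but ψ=T.

No, they are not logically equivalent.


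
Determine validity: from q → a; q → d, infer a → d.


This is (no valid rule). There exist truth assignments where the premises are all true but the conclusion is false.

Invalid.


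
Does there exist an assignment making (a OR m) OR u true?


Search for a satisfying assignment over {a, m, u}.
Try a=T, m=F, u=F: the formula evaluates to T.
A satisfying assignment exists.

Satisfiable.


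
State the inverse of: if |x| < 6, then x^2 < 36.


The inverse of (P → Q) is (¬P → ¬Q). It is equivalent to the converse, not to the original.
Here P = '|x| < 6' and Q = 'x^2 < 36'.

If not (|x| < 6), then not (x^2 < 36).


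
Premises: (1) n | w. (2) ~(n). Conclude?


Disjunctive syllogism: from (P ∨ Q) and ¬P, infer Q.
One disjunct, 'n', is ruled out; the other must hold.

w


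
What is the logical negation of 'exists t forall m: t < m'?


Negation flips each quantifier (∀↔∃) and negates the inner predicate.
¬(exists t forall m: φ) = forall t exists m: ¬φ.

forall t exists m: ~(t < m)


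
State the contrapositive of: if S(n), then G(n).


The contrapositive of (P → Q) is (¬Q → ¬P); it is logically equivalent to the original.
Here P = 'S(n)' and Q = 'G(n)'.

If not (G(n)), then not (S(n)).
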